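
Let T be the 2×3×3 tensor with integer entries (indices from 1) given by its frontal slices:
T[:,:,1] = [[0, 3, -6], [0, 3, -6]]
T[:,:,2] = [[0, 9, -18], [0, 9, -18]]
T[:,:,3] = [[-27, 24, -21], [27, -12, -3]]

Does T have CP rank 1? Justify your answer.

No

The mode-1 unfolding of T (rows indexed by i, columns by (j,k) = (1,1), (1,2), (1,3), (2,1), (2,2), (2,3), (3,1), (3,2), (3,3)) is [[0, 0, -27, 3, 9, 24, -6, -18, -21], [0, 0, 27, 3, 9, -12, -6, -18, -3]].
There the 2×2 minor on rows i ∈ {1, 2}, columns (j,k) ∈ {(1,3), (2,1)} is det [[-27, 3], [27, 3]] = -162 ≠ 0, so this unfolding has rank ≥ 2; CP rank is at least every unfolding rank, so rank(T) ≥ 2.
In particular rank(T) ≥ 2 > 1, so T is not rank-1.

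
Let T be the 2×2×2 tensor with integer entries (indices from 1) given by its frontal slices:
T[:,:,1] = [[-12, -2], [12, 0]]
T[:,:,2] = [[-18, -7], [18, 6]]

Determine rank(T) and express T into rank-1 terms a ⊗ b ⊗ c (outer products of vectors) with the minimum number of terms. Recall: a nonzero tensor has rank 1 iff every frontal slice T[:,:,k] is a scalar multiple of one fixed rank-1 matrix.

Lower bound: the mode-3 unfolding of T (rows indexed by k, columns by (i,j) = (1,1), (1,2), (2,1), (2,2)) is [[-12, -2, 12, 0], [-18, -7, 18, 6]].
There the 2×2 minor on rows k ∈ {1, 2}, columns (i,j) ∈ {(1,1), (1,2)} is det [[-12, -2], [-18, -7]] = 48 ≠ 0, so this unfolding has rank ≥ 2; CP rank is at least every unfolding rank, so rank(T) ≥ 2. (Unfolding ranks only ever bound the CP rank from below — rank(T) can be strictly larger than all of them — so the matching upper bound has to come from an explicit 2-term decomposition.)
Upper bound — finding two terms. Write S_k = T[:,:,k] for the frontal slices: S₁ = [[-12, -2], [12, 0]], S₂ = [[-18, -7], [18, 6]].
If T = a₁ ⊗ b₁ ⊗ c₁ + a₂ ⊗ b₂ ⊗ c₂ then each S_k = c₁[k]·a₁b₁ᵀ + c₂[k]·a₂b₂ᵀ. S₁ and S₂ are linearly independent, so a₁b₁ᵀ and a₂b₂ᵀ must span the same plane of matrices: they are the rank-1 matrices of the form x·S₁ + y·S₂.
det(x·S₁ + y·S₂) is 24·x² + 48·xy + 18·y² = 6·(2·x + 3·y)(2·x + y), vanishing at (x:y) = (3:-2) and (1:-2).
M₁ = 3·S₁ − 2·S₂ = [[0, 8], [0, -12]] = 4·[2, -3][0, 1]ᵀ and M₂ = S₁ − 2·S₂ = [[24, 12], [-24, -12]] = 12·[1, -1][2, 1]ᵀ, so take a₁ = [2, -3], b₁ = [0, 1], a₂ = [1, -1], b₂ = [2, 1].
Each slice is an integer combination of E₁ = a₁b₁ᵀ and E₂ = a₂b₂ᵀ: S₁ = 2·E₁ − 6·E₂, S₂ = E₁ − 9·E₂; reading off coefficients, c₁ = [2, 1] and c₂ = [-6, -9].
Hence T = [2, -3] ⊗ [0, 1] ⊗ [2, 1] + [1, -1] ⊗ [2, 1] ⊗ [-6, -9], so rank(T) ≤ 2.
These bounds meet, so rank(T) = 2.

rank(T) = 2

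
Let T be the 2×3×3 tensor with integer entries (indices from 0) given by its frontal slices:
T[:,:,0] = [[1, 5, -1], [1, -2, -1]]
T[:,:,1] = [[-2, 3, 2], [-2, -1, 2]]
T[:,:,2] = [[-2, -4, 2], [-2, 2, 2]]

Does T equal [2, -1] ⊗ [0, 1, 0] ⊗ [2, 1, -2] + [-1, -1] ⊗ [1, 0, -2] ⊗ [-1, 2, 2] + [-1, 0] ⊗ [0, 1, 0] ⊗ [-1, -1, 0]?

Reconstruct entry (0,2,0) from the claimed factors: Σₗ aₗ[0]bₗ[2]cₗ[0] = (2)·(0)·(2) + (-1)·(-2)·(-1) + (-1)·(0)·(-1) = -2, but T[0,2,0] = -1. The claim is false.

No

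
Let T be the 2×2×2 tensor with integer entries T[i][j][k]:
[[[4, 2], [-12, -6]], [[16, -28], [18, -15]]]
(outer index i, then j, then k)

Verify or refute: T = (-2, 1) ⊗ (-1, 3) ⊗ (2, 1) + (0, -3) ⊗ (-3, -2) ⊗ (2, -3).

Reconstruct entrywise from the claimed factors. For example, T[1,1,1] = -15 and Σₗ aₗ[1]bₗ[1]cₗ[1] = (1)·(3)·(1) + (-3)·(-2)·(-3) = -15; checking all 8 entries, every one matches. The claim holds.

Yes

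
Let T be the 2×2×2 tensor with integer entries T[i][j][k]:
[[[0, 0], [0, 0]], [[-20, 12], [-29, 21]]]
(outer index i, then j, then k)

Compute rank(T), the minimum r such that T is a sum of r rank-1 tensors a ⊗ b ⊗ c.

Lower bound: the mode-3 unfolding of T (rows indexed by k, columns by (i,j) = (0,0), (0,1), (1,0), (1,1)) is [[0, 0, -20, -29], [0, 0, 12, 21]].
There the 2×2 minor on rows k ∈ {0, 1}, columns (i,j) ∈ {(1,0), (1,1)} is det [[-20, -29], [12, 21]] = -72 ≠ 0, so this unfolding has rank ≥ 2; CP rank is at least every unfolding rank, so rank(T) ≥ 2. (Flattening ranks never certify an upper bound on CP rank; for that we must actually write T with 2 rank-1 terms.)
Upper bound — finding two terms. Every mode-1 slice of T is a multiple of one matrix: T[i,:,:] = a[i]·M with a = [0, 1] and M = [[-20, 12], [-29, 21]] (rows indexed by j, columns by k). So it suffices to write M as a sum of two rank-1 matrices.
Splitting M by its rows (j = 0, 1), M = [1, 0][-20, 12]ᵀ + [0, 1][-29, 21]ᵀ.
Hence T = [0, 1] ⊗ [1, 0] ⊗ [-20, 12] + [0, 1] ⊗ [0, 1] ⊗ [-29, 21], so rank(T) ≤ 2.
These bounds meet, so rank(T) = 2.

2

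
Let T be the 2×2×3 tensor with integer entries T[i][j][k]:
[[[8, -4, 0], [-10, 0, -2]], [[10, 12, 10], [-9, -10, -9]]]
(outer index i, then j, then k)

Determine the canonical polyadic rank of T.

3

Lower bound: the mode-3 unfolding of T (rows indexed by k, columns by (i,j) = (0,0), (0,1), (1,0), (1,1)) is [[8, -10, 10, -9], [-4, 0, 12, -10], [0, -2, 10, -9]].
There the 3×3 minor on rows k ∈ {0, 1, 2}, columns (i,j) ∈ {(0,0), (0,1), (1,0)} is det [[8, -10, 10], [-4, 0, 12], [0, -2, 10]] = -128 ≠ 0, so this unfolding has rank ≥ 3; CP rank is at least every unfolding rank, so rank(T) ≥ 3. (Unfolding ranks only ever bound the CP rank from below — rank(T) can be strictly larger than all of them — so the matching upper bound has to come from an explicit 3-term decomposition.)
Upper bound: T is a sum of 3 rank-1 terms, T = [1, 0] ⊗ [1, -1] ⊗ [8, 0, 0] + [1, 2] ⊗ [1, -1] ⊗ [4, 4, 4] + [2, -1] ⊗ [2, -1] ⊗ [-1, -2, -1] (written with every a and b primitive with positive leading entry and the scale carried by c; CP decompositions are not unique, and this one is verified by expanding entrywise), so rank(T) ≤ 3.
These bounds meet, so rank(T) = 3.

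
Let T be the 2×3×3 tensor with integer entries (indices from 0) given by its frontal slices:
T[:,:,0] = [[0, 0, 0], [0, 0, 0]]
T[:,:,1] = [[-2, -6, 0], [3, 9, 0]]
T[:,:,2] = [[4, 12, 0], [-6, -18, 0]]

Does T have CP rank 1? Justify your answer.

Yes

If T = a ⊗ b ⊗ c then every fibre of T is a multiple of the corresponding factor, so read the factors off the fibres through the nonzero entry T[0,0,1] = -2.
The mode-1 fibre T[:,0,1] = [-2, 3] gives a = [2, -3] (primitive direction); the mode-2 fibre T[0,:,1] = [-2, -6, 0] gives b = [1, 3, 0]; then c[k] = T[0,0,k] / (a[0]·b[0]) = [0, -2, 4] / 2 = [0, -1, 2].
Expanding [2, -3] ⊗ [1, 3, 0] ⊗ [0, -1, 2] reproduces all 18 entries of T, so T = [2, -3] ⊗ [1, 3, 0] ⊗ [0, -1, 2] and rank(T) ≤ 1.
Equivalently every frontal slice T[:,:,k] is c[k] times the rank-1 matrix [2, -3] ⊗ [1, 3, 0]. So T has rank 1 (it is nonzero).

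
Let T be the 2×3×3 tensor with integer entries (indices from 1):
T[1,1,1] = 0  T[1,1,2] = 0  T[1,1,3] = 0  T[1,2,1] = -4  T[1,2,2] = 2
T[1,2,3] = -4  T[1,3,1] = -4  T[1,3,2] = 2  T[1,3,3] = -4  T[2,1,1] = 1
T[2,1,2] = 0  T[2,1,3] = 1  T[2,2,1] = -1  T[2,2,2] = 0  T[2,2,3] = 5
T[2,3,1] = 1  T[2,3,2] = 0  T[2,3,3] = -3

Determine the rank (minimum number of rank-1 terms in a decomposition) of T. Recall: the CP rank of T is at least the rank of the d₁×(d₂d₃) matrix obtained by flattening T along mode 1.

Lower bound: the mode-2 unfolding of T (rows indexed by j, columns by (i,k) = (1,1), (1,2), (1,3), (2,1), (2,2), (2,3)) is [[0, 0, 0, 1, 0, 1], [-4, 2, -4, -1, 0, 5], [-4, 2, -4, 1, 0, -3]].
There the 3×3 minor on rows j ∈ {1, 2, 3}, columns (i,k) ∈ {(1,1), (2,1), (2,3)} is det [[0, 1, 1], [-4, -1, 5], [-4, 1, -3]] = -40 ≠ 0, so this unfolding has rank ≥ 3; CP rank is at least every unfolding rank, so rank(T) ≥ 3. (Unfolding ranks only ever bound the CP rank from below — rank(T) can be strictly larger than all of them — so the matching upper bound has to come from an explicit 3-term decomposition.)
Upper bound: T is a sum of 3 rank-1 terms, T = [0, 1] (x) [1, -1, 1] (x) [1, 0, -1] + [0, 1] (x) [1, 2, -1] (x) [0, 0, 2] + [1, 0] (x) [0, 1, 1] (x) [-4, 2, -4] (written with every a and b primitive with positive leading entry and the scale carried by c; CP decompositions are not unique, and this one is verified by expanding entrywise), so rank(T) ≤ 3.
These bounds meet, so rank(T) = 3.

3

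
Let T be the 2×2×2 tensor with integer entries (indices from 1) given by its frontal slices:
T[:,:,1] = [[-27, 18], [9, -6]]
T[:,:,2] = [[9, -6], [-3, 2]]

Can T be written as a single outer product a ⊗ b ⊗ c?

If T = a ⊗ b ⊗ c then every fibre of T is a multiple of the corresponding factor, so read the factors off the fibres through the nonzero entry T[1,1,1] = -27.
The mode-1 fibre T[:,1,1] = [-27, 9] gives a = (3, -1) (primitive direction); the mode-2 fibre T[1,:,1] = [-27, 18] gives b = (3, -2); then c[k] = T[1,1,k] / (a[1]·b[1]) = [-27, 9] / 9 = (-3, 1).
Expanding (3, -1) ⊗ (3, -2) ⊗ (-3, 1) reproduces all 8 entries of T, so T = (3, -1) ⊗ (3, -2) ⊗ (-3, 1) and rank(T) ≤ 1.
Equivalently every frontal slice T[:,:,k] is c[k] times the rank-1 matrix (3, -1) ⊗ (3, -2). So T has rank 1 (it is nonzero).

Yes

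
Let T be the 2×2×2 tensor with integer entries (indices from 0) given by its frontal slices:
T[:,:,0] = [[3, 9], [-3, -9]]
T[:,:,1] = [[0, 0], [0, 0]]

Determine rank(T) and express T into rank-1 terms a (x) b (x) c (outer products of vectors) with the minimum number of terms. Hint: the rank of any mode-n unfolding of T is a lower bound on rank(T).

rank(T) = 1

Lower bound: T ≠ 0 (e.g. T[0,0,0] = 3), so rank(T) ≥ 1.
Upper bound: if T = a (x) b (x) c then every fibre of T is a multiple of the corresponding factor, so read the factors off the fibres through the nonzero entry T[0,0,0] = 3.
The mode-1 fibre T[:,0,0] = [3, -3] gives a = [1, -1] (primitive direction); the mode-2 fibre T[0,:,0] = [3, 9] gives b = [1, 3]; then c[k] = T[0,0,k] / (a[0]·b[0]) = [3, 0] / 1 = [3, 0].
Expanding [1, -1] (x) [1, 3] (x) [3, 0] reproduces all 8 entries of T, so T = [1, -1] (x) [1, 3] (x) [3, 0] and rank(T) ≤ 1.
These bounds meet, so rank(T) = 1.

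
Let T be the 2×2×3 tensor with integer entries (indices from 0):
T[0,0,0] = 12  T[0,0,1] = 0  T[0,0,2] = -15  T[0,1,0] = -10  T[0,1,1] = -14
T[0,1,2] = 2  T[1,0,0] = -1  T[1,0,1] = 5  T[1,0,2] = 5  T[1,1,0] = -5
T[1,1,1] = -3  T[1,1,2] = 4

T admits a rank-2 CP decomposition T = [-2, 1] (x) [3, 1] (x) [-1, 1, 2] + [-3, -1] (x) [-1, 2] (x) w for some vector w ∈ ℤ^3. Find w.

Subtract the known terms from T to get the rank-1 residual R = [-3, -1] (x) [-1, 2] (x) w, so R[i,j,k] = a[i]·b[j]·w[k]. Pick indices with nonzero a[0]·b[0] = (-3)·(-1) = 3. Only the fibre through (0,0,·) is needed: R[0,0,:] = T[0,0,:] − Σₗ aₗ[0]bₗ[0]cₗ = [12, 0, -15] − (-2)·(3)·[-1, 1, 2] = [6, 6, -3]. Then w[k] = R[0,0,k] / 3 for each k, giving w = [6, 6, -3] / 3 = [2, 2, -1].

w = [2, 2, -1]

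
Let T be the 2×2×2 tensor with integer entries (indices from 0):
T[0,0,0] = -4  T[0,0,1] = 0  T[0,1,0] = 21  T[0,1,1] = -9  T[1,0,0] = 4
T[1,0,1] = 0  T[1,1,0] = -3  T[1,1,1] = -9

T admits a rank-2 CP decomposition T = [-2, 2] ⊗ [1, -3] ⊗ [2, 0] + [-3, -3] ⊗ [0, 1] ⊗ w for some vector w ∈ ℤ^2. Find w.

w = [-3, 3]

Subtract the known terms from T to get the rank-1 residual R = [-3, -3] ⊗ [0, 1] ⊗ w, so R[i,j,k] = a[i]·b[j]·w[k]. Pick indices with nonzero a[0]·b[1] = (-3)·(1) = -3. Only the fibre through (0,1,·) is needed: R[0,1,:] = T[0,1,:] − Σₗ aₗ[0]bₗ[1]cₗ = [21, -9] − (-2)·(-3)·[2, 0] = [9, -9]. Then w[k] = R[0,1,k] / -3 for each k, giving w = [9, -9] / -3 = [-3, 3].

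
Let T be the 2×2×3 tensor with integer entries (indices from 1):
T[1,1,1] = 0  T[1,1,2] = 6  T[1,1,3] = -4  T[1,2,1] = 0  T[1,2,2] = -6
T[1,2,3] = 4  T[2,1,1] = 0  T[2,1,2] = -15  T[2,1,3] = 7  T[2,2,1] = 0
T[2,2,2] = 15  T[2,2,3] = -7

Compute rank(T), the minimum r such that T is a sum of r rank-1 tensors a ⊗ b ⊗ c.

2

Lower bound: in the mode-1 unfolding of T (rows indexed by i, columns by (j,k)) the 2×2 minor on rows i ∈ {1, 2}, columns (j,k) ∈ {(1,2), (1,3)} is det [[6, -4], [-15, 7]] = -18 ≠ 0, so that unfolding has rank ≥ 2 and hence rank(T) ≥ 2 (CP rank is at least every unfolding rank, though it can be larger).
Upper bound: T[:,j,:] = b[j]·M for every slice, with b = (1, -1) and M = [[0, 6, -4], [0, -15, 7]] (rows i, columns k).
Splitting M by its rows (i = 1, 2), M = (1, 0)(0, 6, -4)ᵀ + (0, 1)(0, -15, 7)ᵀ.
Hence T = (1, 0) ⊗ (1, -1) ⊗ (0, 6, -4) + (0, 1) ⊗ (1, -1) ⊗ (0, -15, 7), so rank(T) ≤ 2.
These bounds meet, so rank(T) = 2.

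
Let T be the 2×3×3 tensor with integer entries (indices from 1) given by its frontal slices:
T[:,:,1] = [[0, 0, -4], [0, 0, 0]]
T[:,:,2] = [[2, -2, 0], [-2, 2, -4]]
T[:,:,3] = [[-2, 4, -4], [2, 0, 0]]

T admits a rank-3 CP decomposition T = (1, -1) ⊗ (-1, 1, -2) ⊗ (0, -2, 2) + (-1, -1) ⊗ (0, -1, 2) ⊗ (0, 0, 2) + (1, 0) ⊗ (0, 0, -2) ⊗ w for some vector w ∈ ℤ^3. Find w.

w = (2, 2, -2)

Subtract the known terms from T to get the rank-1 residual R = (1, 0) ⊗ (0, 0, -2) ⊗ w, so R[i,j,k] = a[i]·b[j]·w[k]. Pick indices with nonzero a[1]·b[3] = (1)·(-2) = -2. Only the fibre through (1,3,·) is needed: R[1,3,:] = T[1,3,:] − Σₗ aₗ[1]bₗ[3]cₗ = [-4, 0, -4] − (1)·(-2)·(0, -2, 2) − (-1)·(2)·(0, 0, 2) = [-4, -4, 4]. Then w[k] = R[1,3,k] / -2 for each k, giving w = [-4, -4, 4] / -2 = (2, 2, -2).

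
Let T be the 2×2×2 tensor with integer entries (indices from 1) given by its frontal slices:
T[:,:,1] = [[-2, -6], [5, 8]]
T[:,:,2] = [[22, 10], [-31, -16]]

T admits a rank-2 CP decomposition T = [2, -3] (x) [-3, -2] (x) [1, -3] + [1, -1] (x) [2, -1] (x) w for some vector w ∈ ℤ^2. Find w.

Subtract the known terms from T to get the rank-1 residual R = [1, -1] (x) [2, -1] (x) w, so R[i,j,k] = a[i]·b[j]·w[k]. Pick indices with nonzero a[1]·b[1] = (1)·(2) = 2. Only the fibre through (1,1,·) is needed: R[1,1,:] = T[1,1,:] − Σₗ aₗ[1]bₗ[1]cₗ = [-2, 22] − (2)·(-3)·[1, -3] = [4, 4]. Then w[k] = R[1,1,k] / 2 for each k, giving w = [4, 4] / 2 = [2, 2].

w = [2, 2]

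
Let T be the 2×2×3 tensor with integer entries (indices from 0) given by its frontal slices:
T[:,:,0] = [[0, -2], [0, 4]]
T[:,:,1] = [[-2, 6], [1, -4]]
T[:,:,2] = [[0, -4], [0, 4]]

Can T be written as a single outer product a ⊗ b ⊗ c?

The mode-3 unfolding of T (rows indexed by k, columns by (i,j) = (0,0), (0,1), (1,0), (1,1)) is [[0, -2, 0, 4], [-2, 6, 1, -4], [0, -4, 0, 4]].
There the 3×3 minor on rows k ∈ {0, 1, 2}, columns (i,j) ∈ {(0,0), (0,1), (1,1)} is det [[0, -2, 4], [-2, 6, -4], [0, -4, 4]] = 16 ≠ 0, so this unfolding has rank ≥ 3; CP rank is at least every unfolding rank, so rank(T) ≥ 3.
In particular rank(T) ≥ 3 > 1, so T is not rank-1.

No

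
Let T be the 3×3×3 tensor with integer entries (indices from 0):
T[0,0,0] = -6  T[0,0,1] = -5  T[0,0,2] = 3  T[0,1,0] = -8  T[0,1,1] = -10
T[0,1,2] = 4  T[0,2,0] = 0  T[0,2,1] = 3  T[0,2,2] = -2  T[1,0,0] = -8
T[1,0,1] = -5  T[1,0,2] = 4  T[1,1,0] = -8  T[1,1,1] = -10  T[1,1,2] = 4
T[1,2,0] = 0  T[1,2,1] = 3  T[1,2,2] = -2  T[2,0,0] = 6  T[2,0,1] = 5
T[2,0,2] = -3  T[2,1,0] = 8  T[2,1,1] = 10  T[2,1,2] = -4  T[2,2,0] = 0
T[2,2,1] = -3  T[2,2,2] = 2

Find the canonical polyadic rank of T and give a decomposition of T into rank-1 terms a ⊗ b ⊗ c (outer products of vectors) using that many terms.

rank(T) = 3

Lower bound: the mode-2 unfolding of T (rows indexed by j, columns by (i,k) = (0,0), (0,1), (0,2), (1,0), (1,1), (1,2), (2,0), (2,1), (2,2)) is [[-6, -5, 3, -8, -5, 4, 6, 5, -3], [-8, -10, 4, -8, -10, 4, 8, 10, -4], [0, 3, -2, 0, 3, -2, 0, -3, 2]].
There the 3×3 minor on rows j ∈ {0, 1, 2}, columns (i,k) ∈ {(0,0), (0,1), (0,2)} is det [[-6, -5, 3], [-8, -10, 4], [0, 3, -2]] = -40 ≠ 0, so this unfolding has rank ≥ 3; CP rank is at least every unfolding rank, so rank(T) ≥ 3. (Flattening ranks never certify an upper bound on CP rank; for that we must actually write T with 3 rank-1 terms.)
Upper bound: T is a sum of 3 rank-1 terms, T = [1, 1, -1] ⊗ [1, 2, -1] ⊗ [-2, -4, 2] + [1, 1, -1] ⊗ [1, 2, 1] ⊗ [-2, -1, 0] + [1, 2, -1] ⊗ [1, 0, 0] ⊗ [-2, 0, 1] (written with every a and b primitive with positive leading entry and the scale carried by c; CP decompositions are not unique, and this one is verified by expanding entrywise), so rank(T) ≤ 3.
These bounds meet, so rank(T) = 3.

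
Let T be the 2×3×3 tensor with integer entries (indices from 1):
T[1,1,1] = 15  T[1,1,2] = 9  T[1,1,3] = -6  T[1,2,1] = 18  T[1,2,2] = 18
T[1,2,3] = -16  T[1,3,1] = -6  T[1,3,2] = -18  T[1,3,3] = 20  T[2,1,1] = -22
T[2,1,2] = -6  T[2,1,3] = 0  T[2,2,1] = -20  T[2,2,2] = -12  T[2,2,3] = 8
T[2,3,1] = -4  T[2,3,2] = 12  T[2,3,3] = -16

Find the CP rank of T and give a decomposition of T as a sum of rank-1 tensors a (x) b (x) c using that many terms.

Lower bound: the mode-3 unfolding of T (rows indexed by k, columns by (i,j) = (1,1), (1,2), (1,3), (2,1), (2,2), (2,3)) is [[15, 18, -6, -22, -20, -4], [9, 18, -18, -6, -12, 12], [-6, -16, 20, 0, 8, -16]].
There the 2×2 minor on rows k ∈ {1, 2}, columns (i,j) ∈ {(1,1), (1,2)} is det [[15, 18], [9, 18]] = 108 ≠ 0, so this unfolding has rank ≥ 2; CP rank is at least every unfolding rank, so rank(T) ≥ 2. (Flattening ranks never certify an upper bound on CP rank; for that we must actually write T with 2 rank-1 terms.)
Upper bound — finding two terms. Write S_k = T[:,:,k] for the frontal slices: S₁ = [[15, 18, -6], [-22, -20, -4]], S₂ = [[9, 18, -18], [-6, -12, 12]], S₃ = [[-6, -16, 20], [0, 8, -16]].
If T = a₁ (x) b₁ (x) c₁ + a₂ (x) b₂ (x) c₂ then each S_k = c₁[k]·a₁b₁ᵀ + c₂[k]·a₂b₂ᵀ. S₁ and S₂ are linearly independent, so a₁b₁ᵀ and a₂b₂ᵀ must span the same plane of matrices: they are the rank-1 matrices of the form x·S₁ + y·S₂.
The 2×2 minor of x·S₁ + y·S₂ on rows {1,2}, columns {1,2} is 96·x² + 144·xy = 48·(2·x + 3·y)(x), vanishing at (x:y) = (3:-2) and (0:1).
M₁ = 3·S₁ − 2·S₂ = [[27, 18, 18], [-54, -36, -36]] = 9·[1, -2][3, 2, 2]ᵀ and M₂ = S₂ = [[9, 18, -18], [-6, -12, 12]] = 3·[3, -2][1, 2, -2]ᵀ, so take a₁ = [1, -2], b₁ = [3, 2, 2], a₂ = [3, -2], b₂ = [1, 2, -2].
Each slice is an integer combination of E₁ = a₁b₁ᵀ and E₂ = a₂b₂ᵀ: S₁ = 3·E₁ + 2·E₂, S₂ = 3·E₂, S₃ = E₁ − 3·E₂; reading off coefficients, c₁ = [3, 0, 1] and c₂ = [2, 3, -3].
Hence T = [1, -2] (x) [3, 2, 2] (x) [3, 0, 1] + [3, -2] (x) [1, 2, -2] (x) [2, 3, -3], so rank(T) ≤ 2.
These bounds meet, so rank(T) = 2.

rank(T) = 2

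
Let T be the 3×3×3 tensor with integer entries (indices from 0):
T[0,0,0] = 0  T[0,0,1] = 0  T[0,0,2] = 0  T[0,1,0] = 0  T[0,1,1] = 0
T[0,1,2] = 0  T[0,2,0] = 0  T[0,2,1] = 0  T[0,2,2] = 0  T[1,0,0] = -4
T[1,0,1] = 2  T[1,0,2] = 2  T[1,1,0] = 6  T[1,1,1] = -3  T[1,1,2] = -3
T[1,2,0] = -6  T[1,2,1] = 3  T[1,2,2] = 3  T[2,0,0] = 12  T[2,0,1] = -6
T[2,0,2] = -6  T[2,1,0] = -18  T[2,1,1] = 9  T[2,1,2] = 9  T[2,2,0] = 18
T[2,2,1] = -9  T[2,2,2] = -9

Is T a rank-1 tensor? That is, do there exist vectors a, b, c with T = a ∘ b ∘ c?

Yes

If T = a ∘ b ∘ c then every fibre of T is a multiple of the corresponding factor, so read the factors off the fibres through the nonzero entry T[1,0,0] = -4.
The mode-1 fibre T[:,0,0] = [0, -4, 12] gives a = (0, 1, -3) (primitive direction); the mode-2 fibre T[1,:,0] = [-4, 6, -6] gives b = (2, -3, 3); then c[k] = T[1,0,k] / (a[1]·b[0]) = [-4, 2, 2] / 2 = (-2, 1, 1).
Expanding (0, 1, -3) ∘ (2, -3, 3) ∘ (-2, 1, 1) reproduces all 27 entries of T, so T = (0, 1, -3) ∘ (2, -3, 3) ∘ (-2, 1, 1) and rank(T) ≤ 1.
Equivalently every frontal slice T[:,:,k] is c[k] times the rank-1 matrix (0, 1, -3) ∘ (2, -3, 3). So T has rank 1 (it is nonzero).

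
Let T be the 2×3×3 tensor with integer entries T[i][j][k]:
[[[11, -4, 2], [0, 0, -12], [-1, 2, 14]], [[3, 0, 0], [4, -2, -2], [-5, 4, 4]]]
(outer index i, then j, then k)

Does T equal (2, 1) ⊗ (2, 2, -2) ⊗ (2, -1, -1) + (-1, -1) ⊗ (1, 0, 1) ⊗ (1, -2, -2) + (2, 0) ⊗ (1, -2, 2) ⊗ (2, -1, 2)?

Yes

Reconstruct entrywise from the claimed factors. For example, T[1,2,1] = 4 and Σₗ aₗ[1]bₗ[2]cₗ[1] = (1)·(-2)·(-1) + (-1)·(1)·(-2) + (0)·(2)·(-1) = 4; checking all 18 entries, every one matches. The claim holds.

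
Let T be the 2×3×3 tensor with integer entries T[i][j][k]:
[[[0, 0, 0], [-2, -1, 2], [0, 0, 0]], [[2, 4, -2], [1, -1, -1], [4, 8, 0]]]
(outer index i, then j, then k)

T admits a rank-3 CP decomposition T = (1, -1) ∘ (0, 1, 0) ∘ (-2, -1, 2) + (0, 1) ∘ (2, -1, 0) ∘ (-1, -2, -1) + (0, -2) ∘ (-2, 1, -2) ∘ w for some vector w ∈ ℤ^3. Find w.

Subtract the known terms from T to get the rank-1 residual R = (0, -2) ∘ (-2, 1, -2) ∘ w, so R[i,j,k] = a[i]·b[j]·w[k]. Pick indices with nonzero a[1]·b[0] = (-2)·(-2) = 4. Only the fibre through (1,0,·) is needed: R[1,0,:] = T[1,0,:] − Σₗ aₗ[1]bₗ[0]cₗ = [2, 4, -2] − (-1)·(0)·(-2, -1, 2) − (1)·(2)·(-1, -2, -1) = [4, 8, 0]. Then w[k] = R[1,0,k] / 4 for each k, giving w = [4, 8, 0] / 4 = (1, 2, 0).

w = (1, 2, 0)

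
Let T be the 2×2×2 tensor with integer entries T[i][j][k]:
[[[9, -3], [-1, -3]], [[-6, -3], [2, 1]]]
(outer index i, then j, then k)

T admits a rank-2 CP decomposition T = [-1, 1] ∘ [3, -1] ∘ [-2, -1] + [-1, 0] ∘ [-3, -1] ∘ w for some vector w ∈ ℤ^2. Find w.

Subtract the known terms from T to get the rank-1 residual R = [-1, 0] ∘ [-3, -1] ∘ w, so R[i,j,k] = a[i]·b[j]·w[k]. Pick indices with nonzero a[0]·b[0] = (-1)·(-3) = 3. Only the fibre through (0,0,·) is needed: R[0,0,:] = T[0,0,:] − Σₗ aₗ[0]bₗ[0]cₗ = [9, -3] − (-1)·(3)·[-2, -1] = [3, -6]. Then w[k] = R[0,0,k] / 3 for each k, giving w = [3, -6] / 3 = [1, -2].

w = [1, -2]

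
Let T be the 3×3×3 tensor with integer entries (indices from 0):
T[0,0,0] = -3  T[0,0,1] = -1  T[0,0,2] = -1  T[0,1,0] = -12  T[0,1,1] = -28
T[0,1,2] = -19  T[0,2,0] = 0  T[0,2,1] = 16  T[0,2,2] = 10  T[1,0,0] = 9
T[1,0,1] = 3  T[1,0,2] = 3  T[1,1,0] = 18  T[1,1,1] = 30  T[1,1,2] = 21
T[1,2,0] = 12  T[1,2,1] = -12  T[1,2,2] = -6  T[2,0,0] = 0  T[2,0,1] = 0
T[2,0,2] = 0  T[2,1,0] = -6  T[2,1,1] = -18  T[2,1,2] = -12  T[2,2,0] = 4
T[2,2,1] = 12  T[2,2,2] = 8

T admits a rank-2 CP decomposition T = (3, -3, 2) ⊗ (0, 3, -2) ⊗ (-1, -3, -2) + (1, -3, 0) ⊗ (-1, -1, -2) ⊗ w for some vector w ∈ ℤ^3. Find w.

Subtract the known terms from T to get the rank-1 residual R = (1, -3, 0) ⊗ (-1, -1, -2) ⊗ w, so R[i,j,k] = a[i]·b[j]·w[k]. Pick indices with nonzero a[0]·b[0] = (1)·(-1) = -1. Only the fibre through (0,0,·) is needed: R[0,0,:] = T[0,0,:] − Σₗ aₗ[0]bₗ[0]cₗ = [-3, -1, -1] − (3)·(0)·(-1, -3, -2) = [-3, -1, -1]. Then w[k] = R[0,0,k] / -1 for each k, giving w = [-3, -1, -1] / -1 = (3, 1, 1).

w = (3, 1, 1)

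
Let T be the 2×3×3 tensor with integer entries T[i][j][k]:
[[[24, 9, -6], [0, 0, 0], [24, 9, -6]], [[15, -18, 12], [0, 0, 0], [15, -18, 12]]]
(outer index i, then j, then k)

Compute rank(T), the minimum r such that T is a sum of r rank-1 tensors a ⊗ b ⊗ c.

2

Lower bound: the mode-1 unfolding of T (rows indexed by i, columns by (j,k) = (0,0), (0,1), (0,2), (1,0), (1,1), (1,2), (2,0), (2,1), (2,2)) is [[24, 9, -6, 0, 0, 0, 24, 9, -6], [15, -18, 12, 0, 0, 0, 15, -18, 12]].
There the 2×2 minor on rows i ∈ {0, 1}, columns (j,k) ∈ {(0,0), (0,1)} is det [[24, 9], [15, -18]] = -567 ≠ 0, so this unfolding has rank ≥ 2; CP rank is at least every unfolding rank, so rank(T) ≥ 2. (Unfolding ranks only ever bound the CP rank from below — rank(T) can be strictly larger than all of them — so the matching upper bound has to come from an explicit 2-term decomposition.)
Upper bound — finding two terms. Every mode-2 slice of T is a multiple of one matrix: T[:,j,:] = b[j]·M with b = [1, 0, 1] and M = [[24, 9, -6], [15, -18, 12]] (rows indexed by i, columns by k). So it suffices to write M as a sum of two rank-1 matrices.
Splitting M by its rows (i = 0, 1), M = [1, 0][24, 9, -6]ᵀ + [0, 1][15, -18, 12]ᵀ.
Hence T = [1, 0] ⊗ [1, 0, 1] ⊗ [24, 9, -6] + [0, 1] ⊗ [1, 0, 1] ⊗ [15, -18, 12], so rank(T) ≤ 2.
These bounds meet, so rank(T) = 2.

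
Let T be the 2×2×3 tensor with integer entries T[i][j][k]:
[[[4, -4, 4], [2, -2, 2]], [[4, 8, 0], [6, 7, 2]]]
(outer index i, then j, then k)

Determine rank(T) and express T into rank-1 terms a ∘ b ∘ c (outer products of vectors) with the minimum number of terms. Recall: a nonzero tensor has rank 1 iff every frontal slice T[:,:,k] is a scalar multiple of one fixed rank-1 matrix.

Lower bound: the mode-3 unfolding of T (rows indexed by k, columns by (i,j) = (0,0), (0,1), (1,0), (1,1)) is [[4, 2, 4, 6], [-4, -2, 8, 7], [4, 2, 0, 2]].
There the 3×3 minor on rows k ∈ {0, 1, 2}, columns (i,j) ∈ {(0,0), (1,0), (1,1)} is det [[4, 4, 6], [-4, 8, 7], [4, 0, 2]] = 16 ≠ 0, so this unfolding has rank ≥ 3; CP rank is at least every unfolding rank, so rank(T) ≥ 3. (This is only a lower bound: in general the CP rank may exceed every unfolding rank, so we still need to exhibit 3 rank-1 terms summing to T.)
Upper bound: T is a sum of 3 rank-1 terms, T = [0, 1] ∘ [0, 1] ∘ [0, 1, 0] + [0, 1] ∘ [1, 1] ∘ [8, 4, 4] + [1, -1] ∘ [2, 1] ∘ [2, -2, 2] (one valid choice — decompositions are not unique — normalised so each a, b is primitive with positive first nonzero entry; check it by expanding all entries), so rank(T) ≤ 3.
These bounds meet, so rank(T) = 3.

rank(T) = 3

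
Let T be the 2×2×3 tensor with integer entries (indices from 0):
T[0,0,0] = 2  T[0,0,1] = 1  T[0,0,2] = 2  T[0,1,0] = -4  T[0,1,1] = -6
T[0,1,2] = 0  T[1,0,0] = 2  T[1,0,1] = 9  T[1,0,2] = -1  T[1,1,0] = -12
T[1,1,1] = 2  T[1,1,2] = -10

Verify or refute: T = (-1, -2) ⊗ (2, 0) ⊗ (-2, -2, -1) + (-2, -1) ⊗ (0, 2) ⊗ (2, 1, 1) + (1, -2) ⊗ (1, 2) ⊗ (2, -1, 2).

Reconstruct entry (0,0,0) from the claimed factors: Σₗ aₗ[0]bₗ[0]cₗ[0] = (-1)·(2)·(-2) + (-2)·(0)·(2) + (1)·(1)·(2) = 6, but T[0,0,0] = 2. The claim is false.

No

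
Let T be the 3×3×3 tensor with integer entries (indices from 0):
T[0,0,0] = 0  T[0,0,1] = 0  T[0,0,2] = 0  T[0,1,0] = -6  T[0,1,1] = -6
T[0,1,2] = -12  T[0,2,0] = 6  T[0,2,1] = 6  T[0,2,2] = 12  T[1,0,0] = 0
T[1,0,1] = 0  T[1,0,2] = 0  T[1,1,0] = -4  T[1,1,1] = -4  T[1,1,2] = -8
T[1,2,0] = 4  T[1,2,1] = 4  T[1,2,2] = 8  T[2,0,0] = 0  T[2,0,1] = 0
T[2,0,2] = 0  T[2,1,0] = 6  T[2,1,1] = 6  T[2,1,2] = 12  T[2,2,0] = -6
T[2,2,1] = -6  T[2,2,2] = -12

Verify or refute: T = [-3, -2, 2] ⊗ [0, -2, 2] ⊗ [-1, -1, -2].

Reconstruct entry (2,1,0) from the claimed factors: Σₗ aₗ[2]bₗ[1]cₗ[0] = (2)·(-2)·(-1) = 4, but T[2,1,0] = 6. The claim is false.

No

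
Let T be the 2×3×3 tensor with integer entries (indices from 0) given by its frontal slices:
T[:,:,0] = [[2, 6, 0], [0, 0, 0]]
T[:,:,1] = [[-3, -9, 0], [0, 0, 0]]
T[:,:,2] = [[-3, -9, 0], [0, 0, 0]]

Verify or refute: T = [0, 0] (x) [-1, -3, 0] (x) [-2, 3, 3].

No

Reconstruct entry (0,0,0) from the claimed factors: Σₗ aₗ[0]bₗ[0]cₗ[0] = (0)·(-1)·(-2) = 0, but T[0,0,0] = 2. The claim is false.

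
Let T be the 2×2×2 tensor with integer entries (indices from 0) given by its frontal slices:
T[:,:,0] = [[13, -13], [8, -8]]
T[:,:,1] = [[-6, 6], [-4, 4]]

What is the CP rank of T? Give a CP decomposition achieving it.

Lower bound: the mode-3 unfolding of T (rows indexed by k, columns by (i,j) = (0,0), (0,1), (1,0), (1,1)) is [[13, -13, 8, -8], [-6, 6, -4, 4]].
There the 2×2 minor on rows k ∈ {0, 1}, columns (i,j) ∈ {(0,0), (1,0)} is det [[13, 8], [-6, -4]] = -4 ≠ 0, so this unfolding has rank ≥ 2; CP rank is at least every unfolding rank, so rank(T) ≥ 2. (This is only a lower bound: in general the CP rank may exceed every unfolding rank, so we still need to exhibit 2 rank-1 terms summing to T.)
Upper bound — finding two terms. Every mode-2 slice of T is a multiple of one matrix: T[:,j,:] = b[j]·M with b = [1, -1] and M = [[13, -6], [8, -4]] (rows indexed by i, columns by k). So it suffices to write M as a sum of two rank-1 matrices.
Splitting M by its rows (i = 0, 1), M = [1, 0][13, -6]ᵀ + [0, 1][8, -4]ᵀ.
Hence T = [1, 0] ⊗ [1, -1] ⊗ [13, -6] + [0, 1] ⊗ [1, -1] ⊗ [8, -4], so rank(T) ≤ 2.
These bounds meet, so rank(T) = 2.

rank(T) = 2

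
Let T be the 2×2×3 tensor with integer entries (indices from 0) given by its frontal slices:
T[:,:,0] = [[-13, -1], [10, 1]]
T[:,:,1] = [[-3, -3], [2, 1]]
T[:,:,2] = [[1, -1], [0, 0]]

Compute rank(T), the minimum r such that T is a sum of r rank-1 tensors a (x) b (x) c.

Lower bound: in the mode-3 unfolding of T (rows indexed by k, columns by (i,j)) the 3×3 minor on rows k ∈ {0, 1, 2}, columns (i,j) ∈ {(0,0), (0,1), (1,0)} is det [[-13, -1, 10], [-3, -3, 2], [1, -1, 0]] = 32 ≠ 0, so that unfolding has rank ≥ 3 and hence rank(T) ≥ 3 (CP rank is at least every unfolding rank, though it can be larger).
Upper bound: T is a sum of 3 rank-1 terms, T = [1, -1] (x) [1, 0] (x) [-8, 0, 0] + [1, 0] (x) [1, -1] (x) [-1, 1, 1] + [2, -1] (x) [2, 1] (x) [-1, -1, 0] (one valid choice — decompositions are not unique — normalised so each a, b is primitive with positive first nonzero entry; check it by expanding all entries), so rank(T) ≤ 3.
These bounds meet, so rank(T) = 3.

3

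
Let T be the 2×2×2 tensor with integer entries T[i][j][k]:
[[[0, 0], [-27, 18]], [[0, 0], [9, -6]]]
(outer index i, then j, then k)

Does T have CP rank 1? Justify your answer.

The mode-1 fibre T[:,1,0] = [-27, 9] gives a = (3, -1) (primitive direction); the mode-2 fibre T[0,:,0] = [0, -27] gives b = (0, 1); then c[k] = T[0,1,k] / (a[0]·b[1]) = [-27, 18] / 3 = (-9, 6).
Expanding (3, -1) ⊗ (0, 1) ⊗ (-9, 6) reproduces all 8 entries of T, so T = (3, -1) ⊗ (0, 1) ⊗ (-9, 6) and rank(T) ≤ 1.
Equivalently every frontal slice T[:,:,k] is c[k] times the rank-1 matrix (3, -1) ⊗ (0, 1). So T has rank 1 (it is nonzero).

Yes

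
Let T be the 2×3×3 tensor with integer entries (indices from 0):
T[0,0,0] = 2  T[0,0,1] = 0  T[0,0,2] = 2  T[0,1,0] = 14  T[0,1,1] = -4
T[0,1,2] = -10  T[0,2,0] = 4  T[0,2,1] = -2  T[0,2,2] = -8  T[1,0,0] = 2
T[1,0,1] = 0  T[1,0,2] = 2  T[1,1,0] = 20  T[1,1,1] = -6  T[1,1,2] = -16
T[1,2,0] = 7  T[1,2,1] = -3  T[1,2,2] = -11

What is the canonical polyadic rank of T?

2

Lower bound: the mode-3 unfolding of T (rows indexed by k, columns by (i,j) = (0,0), (0,1), (0,2), (1,0), (1,1), (1,2)) is [[2, 14, 4, 2, 20, 7], [0, -4, -2, 0, -6, -3], [2, -10, -8, 2, -16, -11]].
There the 2×2 minor on rows k ∈ {0, 1}, columns (i,j) ∈ {(0,0), (0,1)} is det [[2, 14], [0, -4]] = -8 ≠ 0, so this unfolding has rank ≥ 2; CP rank is at least every unfolding rank, so rank(T) ≥ 2. (Flattening ranks never certify an upper bound on CP rank; for that we must actually write T with 2 rank-1 terms.)
Upper bound — finding two terms. Write S_k = T[:,:,k] for the frontal slices: S₀ = [[2, 14, 4], [2, 20, 7]], S₁ = [[0, -4, -2], [0, -6, -3]], S₂ = [[2, -10, -8], [2, -16, -11]].
If T = a₁ ∘ b₁ ∘ c₁ + a₂ ∘ b₂ ∘ c₂ then each S_k = c₁[k]·a₁b₁ᵀ + c₂[k]·a₂b₂ᵀ. S₀ and S₁ are linearly independent, so a₁b₁ᵀ and a₂b₂ᵀ must span the same plane of matrices: they are the rank-1 matrices of the form x·S₀ + y·S₁.
The 2×2 minor of x·S₀ + y·S₁ on rows {0,1}, columns {0,1} is 12·x² − 4·xy = 4·(3·x − y)(x), vanishing at (x:y) = (1:3) and (0:1).
M₁ = S₀ + 3·S₁ = [[2, 2, -2], [2, 2, -2]] = 2·[1, 1][1, 1, -1]ᵀ and M₂ = S₁ = [[0, -4, -2], [0, -6, -3]] = −[2, 3][0, 2, 1]ᵀ, so take a₁ = [1, 1], b₁ = [1, 1, -1], a₂ = [2, 3], b₂ = [0, 2, 1].
Each slice is an integer combination of E₁ = a₁b₁ᵀ and E₂ = a₂b₂ᵀ: S₀ = 2·E₁ + 3·E₂, S₁ = −E₂, S₂ = 2·E₁ − 3·E₂; reading off coefficients, c₁ = [2, 0, 2] and c₂ = [3, -1, -3].
Hence T = [1, 1] ∘ [1, 1, -1] ∘ [2, 0, 2] + [2, 3] ∘ [0, 2, 1] ∘ [3, -1, -3], so rank(T) ≤ 2.
These bounds meet, so rank(T) = 2.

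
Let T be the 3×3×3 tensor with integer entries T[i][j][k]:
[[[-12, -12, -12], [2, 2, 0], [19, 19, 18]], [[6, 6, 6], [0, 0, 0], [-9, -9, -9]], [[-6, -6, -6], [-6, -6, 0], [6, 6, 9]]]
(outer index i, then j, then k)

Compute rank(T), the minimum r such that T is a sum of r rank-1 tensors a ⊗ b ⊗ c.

Lower bound: in the mode-2 unfolding of T (rows indexed by j, columns by (i,k)) the 2×2 minor on rows j ∈ {0, 1}, columns (i,k) ∈ {(0,0), (0,2)} is det [[-12, -12], [2, 0]] = 24 ≠ 0, so that unfolding has rank ≥ 2 and hence rank(T) ≥ 2 (CP rank is at least every unfolding rank, though it can be larger).
Upper bound: with S_k = T[:,:,k], the two rank-1 terms a₁b₁ᵀ, a₂b₂ᵀ are the rank-1 members of the pencil x·S₀ + y·S₂.
The 2×2 minor of x·S₀ + y·S₂ on rows {0,1}, columns {0,1} is −12·x² − 12·xy = (-12)·(x + y)(x), vanishing at (x:y) = (1:-1) and (0:1).
M₁ = S₀ − S₂ = [[0, 2, 1], [0, 0, 0], [0, -6, -3]] = [1, 0, -3][0, 2, 1]ᵀ and M₂ = S₂ = [[-12, 0, 18], [6, 0, -9], [-6, 0, 9]] = (-3)·[2, -1, 1][2, 0, -3]ᵀ, so take a₁ = [1, 0, -3], b₁ = [0, 2, 1], a₂ = [2, -1, 1], b₂ = [2, 0, -3].
Each slice is an integer combination of E₁ = a₁b₁ᵀ and E₂ = a₂b₂ᵀ: S₀ = E₁ − 3·E₂, S₁ = E₁ − 3·E₂, S₂ = −3·E₂; reading off coefficients, c₁ = [1, 1, 0] and c₂ = [-3, -3, -3].
Hence T = [1, 0, -3] ⊗ [0, 2, 1] ⊗ [1, 1, 0] + [2, -1, 1] ⊗ [2, 0, -3] ⊗ [-3, -3, -3], so rank(T) ≤ 2.
These bounds meet, so rank(T) = 2.

2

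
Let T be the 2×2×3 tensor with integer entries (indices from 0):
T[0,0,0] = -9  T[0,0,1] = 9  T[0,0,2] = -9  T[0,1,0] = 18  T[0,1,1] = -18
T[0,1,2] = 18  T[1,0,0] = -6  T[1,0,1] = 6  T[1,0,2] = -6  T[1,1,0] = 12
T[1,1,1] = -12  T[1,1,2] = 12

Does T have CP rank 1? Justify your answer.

Yes

The mode-1 fibre T[:,0,0] = [-9, -6] gives a = [3, 2] (primitive direction); the mode-2 fibre T[0,:,0] = [-9, 18] gives b = [1, -2]; then c[k] = T[0,0,k] / (a[0]·b[0]) = [-9, 9, -9] / 3 = [-3, 3, -3].
Expanding [3, 2] ∘ [1, -2] ∘ [-3, 3, -3] reproduces all 12 entries of T, so T = [3, 2] ∘ [1, -2] ∘ [-3, 3, -3] and rank(T) ≤ 1.
Equivalently every frontal slice T[:,:,k] is c[k] times the rank-1 matrix [3, 2] ∘ [1, -2]. So T has rank 1 (it is nonzero).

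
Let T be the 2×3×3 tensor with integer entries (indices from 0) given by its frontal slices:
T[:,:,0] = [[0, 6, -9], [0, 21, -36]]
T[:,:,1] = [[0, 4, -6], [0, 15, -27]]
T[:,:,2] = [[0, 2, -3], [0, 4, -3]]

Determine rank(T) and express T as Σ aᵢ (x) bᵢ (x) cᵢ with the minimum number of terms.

Lower bound: in the mode-1 unfolding of T (rows indexed by i, columns by (j,k)) the 2×2 minor on rows i ∈ {0, 1}, columns (j,k) ∈ {(1,0), (1,1)} is det [[6, 4], [21, 15]] = 6 ≠ 0, so that unfolding has rank ≥ 2 and hence rank(T) ≥ 2 (CP rank is at least every unfolding rank, though it can be larger).
Upper bound: with S_k = T[:,:,k], the two rank-1 terms a₁b₁ᵀ, a₂b₂ᵀ are the rank-1 members of the pencil x·S₀ + y·S₁.
The 2×2 minor of x·S₀ + y·S₁ on rows {0,1}, columns {1,2} is −27·x² − 45·xy − 18·y² = (-9)·(3·x + 2·y)(x + y), vanishing at (x:y) = (2:-3) and (1:-1).
M₁ = 2·S₀ − 3·S₁ = [[0, 0, 0], [0, -3, 9]] = (-3)·(0, 1)(0, 1, -3)ᵀ and M₂ = S₀ − S₁ = [[0, 2, -3], [0, 6, -9]] = (1, 3)(0, 2, -3)ᵀ, so take a₁ = (0, 1), b₁ = (0, 1, -3), a₂ = (1, 3), b₂ = (0, 2, -3).
Each slice is an integer combination of E₁ = a₁b₁ᵀ and E₂ = a₂b₂ᵀ: S₀ = 3·E₁ + 3·E₂, S₁ = 3·E₁ + 2·E₂, S₂ = −2·E₁ + E₂; reading off coefficients, c₁ = (3, 3, -2) and c₂ = (3, 2, 1).
Hence T = (0, 1) (x) (0, 1, -3) (x) (3, 3, -2) + (1, 3) (x) (0, 2, -3) (x) (3, 2, 1), so rank(T) ≤ 2.
These bounds meet, so rank(T) = 2.

rank(T) = 2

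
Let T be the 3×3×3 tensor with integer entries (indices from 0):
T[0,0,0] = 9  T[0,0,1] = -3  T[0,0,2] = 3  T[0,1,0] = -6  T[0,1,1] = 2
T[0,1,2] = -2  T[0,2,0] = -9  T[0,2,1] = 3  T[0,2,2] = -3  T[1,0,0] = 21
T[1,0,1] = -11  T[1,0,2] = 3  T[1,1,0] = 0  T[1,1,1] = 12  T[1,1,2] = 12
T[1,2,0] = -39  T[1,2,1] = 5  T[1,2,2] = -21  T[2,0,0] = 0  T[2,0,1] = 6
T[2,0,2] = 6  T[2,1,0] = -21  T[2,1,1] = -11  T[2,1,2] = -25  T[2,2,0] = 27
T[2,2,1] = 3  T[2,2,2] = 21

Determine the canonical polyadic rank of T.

2

Lower bound: the mode-2 unfolding of T (rows indexed by j, columns by (i,k) = (0,0), (0,1), (0,2), (1,0), (1,1), (1,2), (2,0), (2,1), (2,2)) is [[9, -3, 3, 21, -11, 3, 0, 6, 6], [-6, 2, -2, 0, 12, 12, -21, -11, -25], [-9, 3, -3, -39, 5, -21, 27, 3, 21]].
There the 2×2 minor on rows j ∈ {0, 1}, columns (i,k) ∈ {(0,0), (1,0)} is det [[9, 21], [-6, 0]] = 126 ≠ 0, so this unfolding has rank ≥ 2; CP rank is at least every unfolding rank, so rank(T) ≥ 2. (This is only a lower bound: in general the CP rank may exceed every unfolding rank, so we still need to exhibit 2 rank-1 terms summing to T.)
Upper bound — finding two terms. Write S_k = T[:,:,k] for the frontal slices: S₀ = [[9, -6, -9], [21, 0, -39], [0, -21, 27]], S₁ = [[-3, 2, 3], [-11, 12, 5], [6, -11, 3]], S₂ = [[3, -2, -3], [3, 12, -21], [6, -25, 21]].
If T = a₁ ⊗ b₁ ⊗ c₁ + a₂ ⊗ b₂ ⊗ c₂ then each S_k = c₁[k]·a₁b₁ᵀ + c₂[k]·a₂b₂ᵀ. S₀ and S₁ are linearly independent, so a₁b₁ᵀ and a₂b₂ᵀ must span the same plane of matrices: they are the rank-1 matrices of the form x·S₀ + y·S₁.
The 2×2 minor of x·S₀ + y·S₁ on rows {0,1}, columns {0,1} is 126·x² − 14·y² = 14·(3·x − y)(3·x + y), vanishing at (x:y) = (1:3) and (1:-3).
M₁ = S₀ + 3·S₁ = [[0, 0, 0], [-12, 36, -24], [18, -54, 36]] = (-6)·[0, 2, -3][1, -3, 2]ᵀ and M₂ = S₀ − 3·S₁ = [[18, -12, -18], [54, -36, -54], [-18, 12, 18]] = 6·[1, 3, -1][3, -2, -3]ᵀ, so take a₁ = [0, 2, -3], b₁ = [1, -3, 2], a₂ = [1, 3, -1], b₂ = [3, -2, -3].
Each slice is an integer combination of E₁ = a₁b₁ᵀ and E₂ = a₂b₂ᵀ: S₀ = −3·E₁ + 3·E₂, S₁ = −E₁ − E₂, S₂ = −3·E₁ + E₂; reading off coefficients, c₁ = [-3, -1, -3] and c₂ = [3, -1, 1].
Hence T = [0, 2, -3] ⊗ [1, -3, 2] ⊗ [-3, -1, -3] + [1, 3, -1] ⊗ [3, -2, -3] ⊗ [3, -1, 1], so rank(T) ≤ 2.
These bounds meet, so rank(T) = 2.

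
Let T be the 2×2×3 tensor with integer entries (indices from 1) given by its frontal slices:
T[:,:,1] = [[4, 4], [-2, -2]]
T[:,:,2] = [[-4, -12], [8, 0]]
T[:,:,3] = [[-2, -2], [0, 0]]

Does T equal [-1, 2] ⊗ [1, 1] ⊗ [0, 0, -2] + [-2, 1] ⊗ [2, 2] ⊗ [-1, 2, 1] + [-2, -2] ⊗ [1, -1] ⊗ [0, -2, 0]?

No

Reconstruct entry (2,1,3) from the claimed factors: Σₗ aₗ[2]bₗ[1]cₗ[3] = (2)·(1)·(-2) + (1)·(2)·(1) + (-2)·(1)·(0) = -2, but T[2,1,3] = 0. The claim is false.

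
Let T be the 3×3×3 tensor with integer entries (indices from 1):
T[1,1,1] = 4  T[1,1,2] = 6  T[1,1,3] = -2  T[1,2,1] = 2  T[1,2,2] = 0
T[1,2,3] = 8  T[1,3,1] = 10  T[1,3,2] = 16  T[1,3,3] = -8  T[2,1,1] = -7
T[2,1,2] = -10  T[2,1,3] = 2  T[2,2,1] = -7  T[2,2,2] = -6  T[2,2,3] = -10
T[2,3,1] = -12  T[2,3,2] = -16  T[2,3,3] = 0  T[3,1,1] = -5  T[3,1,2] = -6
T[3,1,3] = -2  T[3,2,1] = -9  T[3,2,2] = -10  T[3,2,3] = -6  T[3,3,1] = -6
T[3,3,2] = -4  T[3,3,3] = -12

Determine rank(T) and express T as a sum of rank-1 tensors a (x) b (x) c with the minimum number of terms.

Lower bound: the mode-2 unfolding of T (rows indexed by j, columns by (i,k) = (1,1), (1,2), (1,3), (2,1), (2,2), (2,3), (3,1), (3,2), (3,3)) is [[4, 6, -2, -7, -10, 2, -5, -6, -2], [2, 0, 8, -7, -6, -10, -9, -10, -6], [10, 16, -8, -12, -16, 0, -6, -4, -12]].
There the 3×3 minor on rows j ∈ {1, 2, 3}, columns (i,k) ∈ {(1,1), (1,2), (2,1)} is det [[4, 6, -7], [2, 0, -7], [10, 16, -12]] = -52 ≠ 0, so this unfolding has rank ≥ 3; CP rank is at least every unfolding rank, so rank(T) ≥ 3. (Flattening ranks never certify an upper bound on CP rank; for that we must actually write T with 3 rank-1 terms.)
Upper bound: T is a sum of 3 rank-1 terms, T = [1, -2, -2] (x) [1, 2, 2] (x) [2, 2, 2] + [1, -1, 0] (x) [2, 0, 1] (x) [2, 4, -4] + [2, -1, 1] (x) [1, 1, -2] (x) [-1, -2, 2] (one valid choice — decompositions are not unique — normalised so each a, b is primitive with positive first nonzero entry; check it by expanding all entries), so rank(T) ≤ 3.
These bounds meet, so rank(T) = 3.

rank(T) = 3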